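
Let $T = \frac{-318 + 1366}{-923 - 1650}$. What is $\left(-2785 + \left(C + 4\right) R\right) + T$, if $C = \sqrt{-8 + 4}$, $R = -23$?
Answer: $- \frac{7403569}{2573} - 46 i \approx -2877.4 - 46.0 i$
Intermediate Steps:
$T = - \frac{1048}{2573}$ ($T = \frac{1048}{-2573} = 1048 \left(- \frac{1}{2573}\right) = - \frac{1048}{2573} \approx -0.40731$)
$C = 2 i$ ($C = \sqrt{-4} = 2 i \approx 2.0 i$)
$\left(-2785 + \left(C + 4\right) R\right) + T = \left(-2785 + \left(2 i + 4\right) \left(-23\right)\right) - \frac{1048}{2573} = \left(-2785 + \left(4 + 2 i\right) \left(-23\right)\right) - \frac{1048}{2573} = \left(-2785 - \left(92 + 46 i\right)\right) - \frac{1048}{2573} = \left(-2877 - 46 i\right) - \frac{1048}{2573} = - \frac{7403569}{2573} - 46 i$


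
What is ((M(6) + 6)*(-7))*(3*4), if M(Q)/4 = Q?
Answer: -2520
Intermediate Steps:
M(Q) = 4*Q
((M(6) + 6)*(-7))*(3*4) = ((4*6 + 6)*(-7))*(3*4) = ((24 + 6)*(-7))*12 = (30*(-7))*12 = -210*12 = -2520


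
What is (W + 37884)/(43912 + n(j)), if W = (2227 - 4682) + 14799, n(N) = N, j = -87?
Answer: 50228/43825 ≈ 1.1461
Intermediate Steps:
W = 12344 (W = -2455 + 14799 = 12344)
(W + 37884)/(43912 + n(j)) = (12344 + 37884)/(43912 - 87) = 50228/43825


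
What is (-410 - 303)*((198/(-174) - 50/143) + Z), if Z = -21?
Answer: 66491528/4147 ≈ 16034.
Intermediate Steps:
(-410 - 303)*((198/(-174) - 50/143) + Z) = (-410 - 303)*((198/(-174) - 50/143) - 21) = -713*((198*(-1/174) - 50*1/143) - 21) = -713*((-33/29 - 50/143) - 21) = -713*(-6169/4147 - 21) = -713*(-93256/4147) = 66491528/4147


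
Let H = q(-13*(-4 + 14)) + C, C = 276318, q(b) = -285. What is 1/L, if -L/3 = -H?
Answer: 1/828099 ≈ 1.2076e-6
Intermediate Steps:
H = 276033 (H = -285 + 276318 = 276033)
L = 828099 (L = -(-3)*276033 = -3*(-276033) = 828099)
1/L = 1/828099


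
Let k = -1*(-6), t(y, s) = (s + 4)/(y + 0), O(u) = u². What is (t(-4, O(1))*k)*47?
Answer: -705/2 ≈ -352.50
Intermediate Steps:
t(y, s) = (4 + s)/y
k = 6
(t(-4, O(1))*k)*47 = (((4 + 1²)/(-4))*6)*47 = (-(4 + 1)/4*6)*47 = (-¼*5*6)*47 = -5/4*6*47 = -15/2*47 = -705/2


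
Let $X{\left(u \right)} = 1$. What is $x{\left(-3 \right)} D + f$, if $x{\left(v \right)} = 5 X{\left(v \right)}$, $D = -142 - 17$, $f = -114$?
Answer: $-909$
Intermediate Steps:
$D = -159$ ($D = -142 - 17 = -159$)
$x{\left(v \right)} = 5$ ($x{\left(v \right)} = 5 \cdot 1 = 5$)
$x{\left(-3 \right)} D + f = 5 \left(-159\right) - 114 = -795 - 114 = -909$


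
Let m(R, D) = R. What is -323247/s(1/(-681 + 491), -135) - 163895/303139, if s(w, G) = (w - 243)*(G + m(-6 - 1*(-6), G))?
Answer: -1309295880623/125966076921 ≈ -10.394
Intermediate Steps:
s(w, G) = G*(-243 + w) (s(w, G) = (w - 243)*(G + (-6 - 1*(-6))) = (-243 + w)*(G + (-6 + 6)) = (-243 + w)*(G + 0) = (-243 + w)*G = G*(-243 + w))
-323247/s(1/(-681 + 491), -135) - 163895/303139 = -323247*(-1/(135*(-243 + 1/(-681 + 491)))) - 163895/303139 = -323247*(-1/(135*(-243 + 1/(-190)))) - 163895*1/303139 = -323247*(-1/(135*(-243 - 1/190))) - 163895/303139 = -323247/((-135*(-46171/190))) - 163895/303139 = -323247/1246617/38 - 163895/303139 = -323247*38/1246617 - 163895/303139 = -4094462/415539 - 163895/303139 = -1309295880623/125966076921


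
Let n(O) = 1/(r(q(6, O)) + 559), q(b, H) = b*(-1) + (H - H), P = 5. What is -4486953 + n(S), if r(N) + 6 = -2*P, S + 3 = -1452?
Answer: -2436415478/543 ≈ -4.4870e+6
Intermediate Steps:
S = -1455 (S = -3 - 1452 = -1455)
q(b, H) = -b (q(b, H) = -b + 0 = -b)
r(N) = -16 (r(N) = -6 - 2*5 = -6 - 10 = -16)
n(O) = 1/543 (n(O) = 1/(-16 + 559) = 1/543)
-4486953 + n(S) = -4486953 + 1/543 = -2436415478/543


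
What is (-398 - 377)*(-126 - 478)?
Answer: 468100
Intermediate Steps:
(-398 - 377)*(-126 - 478) = -775*(-604) = 468100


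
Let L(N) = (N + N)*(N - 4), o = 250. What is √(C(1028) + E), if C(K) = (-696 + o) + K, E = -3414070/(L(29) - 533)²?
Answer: 4*√30373958/917 ≈ 24.040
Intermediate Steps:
L(N) = 2*N*(-4 + N) (L(N) = (2*N)*(-4 + N) = 2*N*(-4 + N))
E = -3414070/840889 (E = -3414070/(2*29*(-4 + 29) - 533)² = -3414070/(2*29*25 - 533)² = -3414070/(1450 - 533)² = -3414070/(917²) = -3414070/840889 ≈ -4.0601)
C(K) = -446 + K (C(K) = (-696 + 250) + K = -446 + K)
√(C(1028) + E) = √((-446 + 1028) - 3414070/840889) = √(582 - 3414070/840889) = √(485983328/840889) = 4*√30373958/917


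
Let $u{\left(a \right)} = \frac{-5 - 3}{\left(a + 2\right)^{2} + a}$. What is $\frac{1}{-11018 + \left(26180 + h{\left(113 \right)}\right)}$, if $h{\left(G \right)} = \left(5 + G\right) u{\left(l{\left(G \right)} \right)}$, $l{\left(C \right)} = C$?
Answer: $\frac{6669}{101114906} \approx 6.5955 \cdot 10^{-5}$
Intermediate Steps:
$u{\left(a \right)} = - \frac{8}{a + \left(2 + a\right)^{2}}$ ($u{\left(a \right)} = - \frac{8}{\left(2 + a\right)^{2} + a} = - \frac{8}{a + \left(2 + a\right)^{2}}$)
$h{\left(G \right)} = - \frac{8 \left(5 + G\right)}{G + \left(2 + G\right)^{2}}$ ($h{\left(G \right)} = \left(5 + G\right) \left(- \frac{8}{G + \left(2 + G\right)^{2}}\right) = - \frac{8 \left(5 + G\right)}{G + \left(2 + G\right)^{2}}$)
$\frac{1}{-11018 + \left(26180 + h{\left(113 \right)}\right)} = \frac{1}{-11018 + \left(26180 + \frac{8 \left(-5 - 113\right)}{113 + \left(2 + 113\right)^{2}}\right)} = \frac{1}{-11018 + \left(26180 + \frac{8 \left(-5 - 113\right)}{113 + 115^{2}}\right)} = \frac{1}{-11018 + \left(26180 + 8 \frac{1}{113 + 13225} \left(-118\right)\right)} = \frac{1}{-11018 + \left(26180 + 8 \cdot \frac{1}{13338} \left(-118\right)\right)} = \frac{1}{-11018 + \left(26180 - \frac{472}{6669}\right)} = \frac{1}{-11018 + \frac{174593948}{6669}} = \frac{1}{\frac{101114906}{6669}} = \frac{6669}{101114906}$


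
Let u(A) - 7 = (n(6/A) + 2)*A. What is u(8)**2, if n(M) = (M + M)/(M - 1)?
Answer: 625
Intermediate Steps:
n(M) = 2*M/(-1 + M) (n(M) = (2*M)/(-1 + M) = 2*M/(-1 + M))
u(A) = 7 + A*(2 + 12/(A*(-1 + 6/A))) (u(A) = 7 + (2*(6/A)/(-1 + 6/A) + 2)*A = 7 + (12/(A*(-1 + 6/A)) + 2)*A = 7 + (2 + 12/(A*(-1 + 6/A)))*A = 7 + A*(2 + 12/(A*(-1 + 6/A))))
u(8)**2 = ((-42 - 17*8 + 2*8**2)/(-6 + 8))**2 = ((-42 - 136 + 2*64)/2)**2 = ((-42 - 136 + 128)/2)**2 = ((1/2)*(-50))**2 = (-25)**2 = 625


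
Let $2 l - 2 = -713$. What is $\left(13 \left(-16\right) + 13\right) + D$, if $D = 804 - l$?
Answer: $\frac{1929}{2} \approx 964.5$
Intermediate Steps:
$l = - \frac{711}{2}$ ($l = 1 + \frac{1}{2} \left(-713\right) = 1 - \frac{713}{2} = - \frac{711}{2} \approx -355.5$)
$D = \frac{2319}{2}$ ($D = 804 - - \frac{711}{2} = 804 + \frac{711}{2} = \frac{2319}{2} \approx 1159.5$)
$\left(13 \left(-16\right) + 13\right) + D = \left(13 \left(-16\right) + 13\right) + \frac{2319}{2} = \left(-208 + 13\right) + \frac{2319}{2} = -195 + \frac{2319}{2} = \frac{1929}{2}$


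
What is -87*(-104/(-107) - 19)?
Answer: 167823/107 ≈ 1568.4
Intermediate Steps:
-87*(-104/(-107) - 19) = -87*(-104*(-1/107) - 19) = -87*(104/107 - 19) = -87*(-1929/107) = 167823/107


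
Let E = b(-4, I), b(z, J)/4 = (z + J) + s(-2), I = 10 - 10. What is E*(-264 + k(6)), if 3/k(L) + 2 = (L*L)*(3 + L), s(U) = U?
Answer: 1020060/161 ≈ 6335.8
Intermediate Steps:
I = 0
b(z, J) = -8 + 4*J + 4*z (b(z, J) = 4*((z + J) - 2) = 4*((J + z) - 2) = 4*(-2 + J + z) = -8 + 4*J + 4*z)
E = -24 (E = -8 + 4*0 + 4*(-4) = -8 + 0 - 16 = -24)
k(L) = 3/(-2 + L**2*(3 + L)) (k(L) = 3/(-2 + (L*L)*(3 + L)) = 3/(-2 + L**2*(3 + L)))
E*(-264 + k(6)) = -24*(-264 + 3/(-2 + 6**3 + 3*6**2)) = -24*(-264 + 3/(-2 + 216 + 3*36)) = -24*(-264 + 3/(-2 + 216 + 108)) = -24*(-264 + 3/322) = -24*(-85005/322) = 1020060/161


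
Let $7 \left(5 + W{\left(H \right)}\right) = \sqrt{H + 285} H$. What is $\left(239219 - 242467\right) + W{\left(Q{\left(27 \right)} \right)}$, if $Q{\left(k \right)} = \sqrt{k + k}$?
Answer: $-3253 + \frac{9 \sqrt{190 + 2 \sqrt{6}}}{7} \approx -3235.1$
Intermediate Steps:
$Q{\left(k \right)} = \sqrt{2} \sqrt{k}$ ($Q{\left(k \right)} = \sqrt{2 k} = \sqrt{2} \sqrt{k}$)
$W{\left(H \right)} = -5 + \frac{H \sqrt{285 + H}}{7}$ ($W{\left(H \right)} = -5 + \frac{\sqrt{H + 285} H}{7} = -5 + \frac{\sqrt{285 + H} H}{7} = -5 + \frac{H \sqrt{285 + H}}{7}$)
$\left(239219 - 242467\right) + W{\left(Q{\left(27 \right)} \right)} = \left(239219 - 242467\right) - \left(5 - \frac{\sqrt{2} \sqrt{27} \sqrt{285 + \sqrt{2} \sqrt{27}}}{7}\right) = -3248 - \left(5 - \frac{\sqrt{2} \cdot 3 \sqrt{3} \sqrt{285 + \sqrt{2} \cdot 3 \sqrt{3}}}{7}\right) = -3248 - \left(5 - \frac{3 \sqrt{6} \sqrt{285 + 3 \sqrt{6}}}{7}\right) = -3253 + \frac{3 \sqrt{6} \sqrt{285 + 3 \sqrt{6}}}{7}$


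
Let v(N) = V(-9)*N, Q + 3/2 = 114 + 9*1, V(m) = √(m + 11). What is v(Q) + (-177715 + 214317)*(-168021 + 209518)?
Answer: 1518873194 + 243*√2/2 ≈ 1.5189e+9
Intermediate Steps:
V(m) = √(11 + m)
Q = 243/2 (Q = -3/2 + (114 + 9*1) = -3/2 + (114 + 9) = -3/2 + 123 = 243/2 ≈ 121.50)
v(N) = N*√2 (v(N) = √(11 - 9)*N = √2*N = N*√2)
v(Q) + (-177715 + 214317)*(-168021 + 209518) = 243*√2/2 + (-177715 + 214317)*(-168021 + 209518) = 243*√2/2 + 36602*41497 = 243*√2/2 + 1518873194 = 1518873194 + 243*√2/2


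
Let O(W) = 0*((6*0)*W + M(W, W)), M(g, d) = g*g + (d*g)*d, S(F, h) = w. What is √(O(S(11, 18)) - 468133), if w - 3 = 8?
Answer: I*√468133 ≈ 684.2*I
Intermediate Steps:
w = 11 (w = 3 + 8 = 11)
S(F, h) = 11
M(g, d) = g² + g*d²
O(W) = 0 (O(W) = 0*((6*0)*W + W*(W + W²)) = 0*(0*W + W*(W + W²)) = 0*(0 + W*(W + W²)) = 0*(W*(W + W²)) = 0)
√(O(S(11, 18)) - 468133) = √(0 - 468133) = √(-468133) = I*√468133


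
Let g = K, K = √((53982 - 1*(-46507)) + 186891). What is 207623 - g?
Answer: 207623 - 2*√71845 ≈ 2.0709e+5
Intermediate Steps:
K = 2*√71845 (K = √((53982 + 46507) + 186891) = √(100489 + 186891) = √287380 = 2*√71845 ≈ 536.08)
g = 2*√71845 ≈ 536.08
207623 - g = 207623 - 2*√71845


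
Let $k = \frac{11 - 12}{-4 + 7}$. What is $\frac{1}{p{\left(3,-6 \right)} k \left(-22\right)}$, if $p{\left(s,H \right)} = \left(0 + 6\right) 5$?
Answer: $\frac{1}{220} \approx 0.0045455$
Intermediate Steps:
$p{\left(s,H \right)} = 30$ ($p{\left(s,H \right)} = 6 \cdot 5 = 30$)
$k = - \frac{1}{3} \approx -0.33333$
$\frac{1}{p{\left(3,-6 \right)} k \left(-22\right)} = \frac{1}{30 \left(- \frac{1}{3}\right) \left(-22\right)} = \frac{1}{\left(-10\right) \left(-22\right)} = \frac{1}{220}$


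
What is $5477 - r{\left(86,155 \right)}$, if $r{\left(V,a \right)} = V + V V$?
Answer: $-2005$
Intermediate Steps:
$r{\left(V,a \right)} = V + V^{2}$
$5477 - r{\left(86,155 \right)} = 5477 - 86 \left(1 + 86\right) = 5477 - 86 \cdot 87 = 5477 - 7482 = -2005$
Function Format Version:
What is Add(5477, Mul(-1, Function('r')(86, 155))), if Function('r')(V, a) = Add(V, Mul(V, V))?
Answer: -2005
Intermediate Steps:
Function('r')(V, a) = Add(V, Pow(V, 2))
Add(5477, Mul(-1, Function('r')(86, 155))) = Add(5477, Mul(-1, Mul(86, Add(1, 86)))) = Add(5477, Mul(-1, Mul(86, 87))) = Add(5477, Mul(-1, 7482)) = Add(5477, -7482) = -2005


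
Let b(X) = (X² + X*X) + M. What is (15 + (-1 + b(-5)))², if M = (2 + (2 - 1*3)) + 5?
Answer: 4900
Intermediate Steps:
M = 6 (M = (2 + (2 - 3)) + 5 = (2 - 1) + 5 = 1 + 5 = 6)
b(X) = 6 + 2*X² (b(X) = (X² + X*X) + 6 = (X² + X²) + 6 = 2*X² + 6 = 6 + 2*X²)
(15 + (-1 + b(-5)))² = (15 + (-1 + (6 + 2*(-5)²)))² = (15 + (-1 + (6 + 2*25)))² = (15 + (-1 + (6 + 50)))² = (15 + (-1 + 56))² = (15 + 55)² = 70² = 4900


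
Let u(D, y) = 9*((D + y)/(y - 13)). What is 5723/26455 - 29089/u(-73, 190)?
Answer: -3492416264/714285 ≈ -4889.4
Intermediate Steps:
u(D, y) = 9*(D + y)/(-13 + y) (u(D, y) = 9*((D + y)/(-13 + y)) = 9*(D + y)/(-13 + y))
5723/26455 - 29089/u(-73, 190) = 5723/26455 - 29089*(-13 + 190)/(9*(-73 + 190)) = 5723*(1/26455) - 29089/(9*117/177) = 5723/26455 - 29089/(9*(1/177)*117) = 5723/26455 - 29089/351/59 = 5723/26455 - 29089*59/351 = 5723/26455 - 1716251/351 = -3492416264/714285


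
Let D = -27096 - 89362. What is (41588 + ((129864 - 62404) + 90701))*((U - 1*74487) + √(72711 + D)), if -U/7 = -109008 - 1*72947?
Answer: 239538601302 + 199749*I*√43747 ≈ 2.3954e+11 + 4.1779e+7*I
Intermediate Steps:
D = -116458
U = 1273685 (U = -7*(-109008 - 1*72947) = -7*(-109008 - 72947) = -7*(-181955) = 1273685)
(41588 + ((129864 - 62404) + 90701))*((U - 1*74487) + √(72711 + D)) = (41588 + ((129864 - 62404) + 90701))*((1273685 - 1*74487) + √(72711 - 116458)) = (41588 + (67460 + 90701))*((1273685 - 74487) + √(-43747)) = (41588 + 158161)*(1199198 + I*√43747) = 199749*(1199198 + I*√43747) = 239538601302 + 199749*I*√43747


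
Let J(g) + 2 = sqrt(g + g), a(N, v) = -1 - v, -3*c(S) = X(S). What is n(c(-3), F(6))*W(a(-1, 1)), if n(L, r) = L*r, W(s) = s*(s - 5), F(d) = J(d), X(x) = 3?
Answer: 28 - 28*sqrt(3) ≈ -20.497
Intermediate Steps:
c(S) = -1 (c(S) = -1/3*3 = -1)
J(g) = -2 + sqrt(2)*sqrt(g) (J(g) = -2 + sqrt(g + g) = -2 + sqrt(2*g) = -2 + sqrt(2)*sqrt(g))
F(d) = -2 + sqrt(2)*sqrt(d)
W(s) = s*(-5 + s)
n(c(-3), F(6))*W(a(-1, 1)) = (-(-2 + sqrt(2)*sqrt(6)))*((-1 - 1*1)*(-5 + (-1 - 1*1))) = (-(-2 + 2*sqrt(3)))*((-1 - 1)*(-5 + (-1 - 1))) = (2 - 2*sqrt(3))*(-2*(-5 - 2)) = (2 - 2*sqrt(3))*(-2*(-7)) = (2 - 2*sqrt(3))*14 = 28 - 28*sqrt(3)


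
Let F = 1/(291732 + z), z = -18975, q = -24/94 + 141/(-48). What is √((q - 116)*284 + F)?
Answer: I*√22252353432489380877/25639158 ≈ 183.99*I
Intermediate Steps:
q = -2401/752 (q = -24*1/94 + 141*(-1/48) = -12/47 - 47/16 = -2401/752 ≈ -3.1928)
F = 1/272757 (F = 1/(291732 - 18975) = 1/272757 ≈ 3.6663e-6)
√((q - 116)*284 + F) = √((-2401/752 - 116)*284 + 1/272757) = √(-89633/752*284 + 1/272757) = √(-6363943/188 + 1/272757) = √(-1735810000663/51278316) = I*√22252353432489380877/25639158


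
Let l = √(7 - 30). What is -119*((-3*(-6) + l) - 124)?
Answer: 12614 - 119*I*√23 ≈ 12614.0 - 570.7*I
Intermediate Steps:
l = I*√23 (l = √(-23) = I*√23 ≈ 4.7958*I)
-119*((-3*(-6) + l) - 124) = -119*((-3*(-6) + I*√23) - 124) = -119*((18 + I*√23) - 124) = -119*(-106 + I*√23) = 12614 - 119*I*√23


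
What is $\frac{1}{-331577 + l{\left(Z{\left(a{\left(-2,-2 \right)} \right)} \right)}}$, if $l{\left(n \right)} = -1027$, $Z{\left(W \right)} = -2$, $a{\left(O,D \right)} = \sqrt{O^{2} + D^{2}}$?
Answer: $- \frac{1}{332604} \approx -3.0066 \cdot 10^{-6}$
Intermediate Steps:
$a{\left(O,D \right)} = \sqrt{D^{2} + O^{2}}$
$\frac{1}{-331577 + l{\left(Z{\left(a{\left(-2,-2 \right)} \right)} \right)}} = \frac{1}{-331577 - 1027} = \frac{1}{-332604} = - \frac{1}{332604}$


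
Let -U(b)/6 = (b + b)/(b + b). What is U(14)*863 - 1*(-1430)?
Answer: -3748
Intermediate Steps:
U(b) = -6 (U(b) = -6*(b + b)/(b + b) = -6*2*b/(2*b) = -6*2*b*1/(2*b) = -6*1 = -6)
U(14)*863 - 1*(-1430) = -6*863 - 1*(-1430) = -5178 + 1430 = -3748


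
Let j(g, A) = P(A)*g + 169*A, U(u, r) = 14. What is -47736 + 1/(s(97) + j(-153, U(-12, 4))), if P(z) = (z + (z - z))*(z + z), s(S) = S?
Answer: -2745440569/57513 ≈ -47736.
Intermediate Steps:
P(z) = 2*z**2 (P(z) = (z + 0)*(2*z) = z*(2*z) = 2*z**2)
j(g, A) = 169*A + 2*g*A**2 (j(g, A) = (2*A**2)*g + 169*A = 2*g*A**2 + 169*A = 169*A + 2*g*A**2)
-47736 + 1/(s(97) + j(-153, U(-12, 4))) = -47736 + 1/(97 + 14*(169 + 2*14*(-153))) = -47736 + 1/(97 + 14*(169 - 4284)) = -47736 + 1/(97 + 14*(-4115)) = -47736 + 1/(97 - 57610) = -47736 + 1/(-57513) = -47736 - 1/57513 = -2745440569/57513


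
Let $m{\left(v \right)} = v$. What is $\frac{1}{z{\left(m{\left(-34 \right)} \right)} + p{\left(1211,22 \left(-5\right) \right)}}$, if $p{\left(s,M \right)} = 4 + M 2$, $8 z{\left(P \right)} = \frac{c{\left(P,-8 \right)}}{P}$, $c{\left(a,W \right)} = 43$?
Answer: $- \frac{272}{58795} \approx -0.0046262$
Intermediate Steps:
$z{\left(P \right)} = \frac{43}{8 P}$ ($z{\left(P \right)} = \frac{43 \frac{1}{P}}{8} = \frac{43}{8 P}$)
$p{\left(s,M \right)} = 4 + 2 M$
$\frac{1}{z{\left(m{\left(-34 \right)} \right)} + p{\left(1211,22 \left(-5\right) \right)}} = \frac{1}{\frac{43}{8 \left(-34\right)} + \left(4 + 2 \cdot 22 \left(-5\right)\right)} = \frac{1}{\frac{43}{8} \left(- \frac{1}{34}\right) + \left(4 + 2 \left(-110\right)\right)} = \frac{1}{- \frac{43}{272} + \left(4 - 220\right)} = \frac{1}{- \frac{43}{272} - 216} = \frac{1}{- \frac{58795}{272}} = - \frac{272}{58795}$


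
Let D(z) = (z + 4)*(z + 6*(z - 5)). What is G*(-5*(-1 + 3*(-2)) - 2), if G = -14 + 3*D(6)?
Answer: 11418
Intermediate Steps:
D(z) = (-30 + 7*z)*(4 + z) (D(z) = (4 + z)*(z + 6*(-5 + z)) = (4 + z)*(z + (-30 + 6*z)) = (4 + z)*(-30 + 7*z) = (-30 + 7*z)*(4 + z))
G = 346 (G = -14 + 3*(-120 - 2*6 + 7*6²) = -14 + 3*(-120 - 12 + 7*36) = -14 + 3*(-120 - 12 + 252) = -14 + 3*120 = -14 + 360 = 346)
G*(-5*(-1 + 3*(-2)) - 2) = 346*(-5*(-1 + 3*(-2)) - 2) = 346*(-5*(-1 - 6) - 2) = 346*(-5*(-7) - 2) = 346*(35 - 2) = 346*33 = 11418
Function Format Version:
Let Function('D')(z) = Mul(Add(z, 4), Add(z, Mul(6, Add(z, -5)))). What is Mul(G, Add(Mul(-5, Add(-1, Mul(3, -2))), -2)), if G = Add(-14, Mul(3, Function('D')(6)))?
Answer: 11418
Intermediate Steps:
Function('D')(z) = Mul(Add(-30, Mul(7, z)), Add(4, z)) (Function('D')(z) = Mul(Add(4, z), Add(z, Mul(6, Add(-5, z)))) = Mul(Add(4, z), Add(z, Add(-30, Mul(6, z)))) = Mul(Add(4, z), Add(-30, Mul(7, z))) = Mul(Add(-30, Mul(7, z)), Add(4, z)))
G = 346 (G = Add(-14, Mul(3, Add(-120, Mul(-2, 6), Mul(7, Pow(6, 2))))) = Add(-14, Mul(3, Add(-120, -12, Mul(7, 36)))) = Add(-14, Mul(3, Add(-120, -12, 252))) = Add(-14, Mul(3, 120)) = Add(-14, 360) = 346)
Mul(G, Add(Mul(-5, Add(-1, Mul(3, -2))), -2)) = Mul(346, Add(Mul(-5, Add(-1, Mul(3, -2))), -2)) = Mul(346, Add(Mul(-5, Add(-1, -6)), -2)) = Mul(346, Add(Mul(-5, -7), -2)) = Mul(346, Add(35, -2)) = Mul(346, 33) = 11418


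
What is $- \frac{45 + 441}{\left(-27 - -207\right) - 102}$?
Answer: $- \frac{81}{13} \approx -6.2308$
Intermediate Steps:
$- \frac{45 + 441}{\left(-27 - -207\right) - 102} = - \frac{486}{\left(-27 + 207\right) - 102} = - \frac{486}{180 - 102} = - \frac{486}{78} = \left(-1\right) \frac{81}{13} = - \frac{81}{13}$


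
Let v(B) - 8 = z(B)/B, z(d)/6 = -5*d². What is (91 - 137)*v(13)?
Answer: 17572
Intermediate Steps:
z(d) = -30*d² (z(d) = 6*(-5*d²) = -30*d²)
v(B) = 8 - 30*B (v(B) = 8 + (-30*B²)/B = 8 - 30*B)
(91 - 137)*v(13) = (91 - 137)*(8 - 30*13) = -46*(8 - 390) = -46*(-382) = 17572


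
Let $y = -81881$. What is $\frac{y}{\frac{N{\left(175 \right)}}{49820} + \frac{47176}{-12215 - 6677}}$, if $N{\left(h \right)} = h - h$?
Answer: $\frac{386723963}{11794} \approx 32790.0$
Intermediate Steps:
$N{\left(h \right)} = 0$
$\frac{y}{\frac{N{\left(175 \right)}}{49820} + \frac{47176}{-12215 - 6677}} = - \frac{81881}{\frac{0}{49820} + \frac{47176}{-12215 - 6677}} = - \frac{81881}{0 \cdot \frac{1}{49820} + \frac{47176}{-18892}} = - \frac{81881}{0 + 47176 \left(- \frac{1}{18892}\right)} = - \frac{81881}{0 - \frac{11794}{4723}} = - \frac{81881}{- \frac{11794}{4723}} = \left(-81881\right) \left(- \frac{4723}{11794}\right) = \frac{386723963}{11794}$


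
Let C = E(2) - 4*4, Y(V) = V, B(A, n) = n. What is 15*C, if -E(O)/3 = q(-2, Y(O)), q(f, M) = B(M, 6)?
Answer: -510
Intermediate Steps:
q(f, M) = 6
E(O) = -18 (E(O) = -3*6 = -18)
C = -34 (C = -18 - 4*4 = -18 - 16 = -34)
15*C = 15*(-34) = -510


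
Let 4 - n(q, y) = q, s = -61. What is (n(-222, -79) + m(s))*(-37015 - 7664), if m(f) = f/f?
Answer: -10142133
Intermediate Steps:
m(f) = 1
n(q, y) = 4 - q
(n(-222, -79) + m(s))*(-37015 - 7664) = ((4 - 1*(-222)) + 1)*(-37015 - 7664) = ((4 + 222) + 1)*(-44679) = (226 + 1)*(-44679) = 227*(-44679) = -10142133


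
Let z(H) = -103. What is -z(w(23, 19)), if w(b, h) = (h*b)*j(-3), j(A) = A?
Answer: 103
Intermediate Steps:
w(b, h) = -3*b*h (w(b, h) = (h*b)*(-3) = (b*h)*(-3) = -3*b*h)
-z(w(23, 19)) = -1*(-103) = 103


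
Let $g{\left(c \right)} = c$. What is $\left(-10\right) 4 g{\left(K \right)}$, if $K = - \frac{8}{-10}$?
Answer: $-32$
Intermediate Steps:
$K = \frac{4}{5}$ ($K = \left(-8\right) \left(- \frac{1}{10}\right) = \frac{4}{5} \approx 0.8$)
$\left(-10\right) 4 g{\left(K \right)} = \left(-10\right) 4 \cdot \frac{4}{5} = \left(-40\right) \frac{4}{5} = -32$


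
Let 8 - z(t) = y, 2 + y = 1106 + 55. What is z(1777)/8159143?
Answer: -1151/8159143 ≈ -0.00014107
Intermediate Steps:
y = 1159 (y = -2 + (1106 + 55) = -2 + 1161 = 1159)
z(t) = -1151 (z(t) = 8 - 1*1159 = 8 - 1159 = -1151)
z(1777)/8159143 = -1151/8159143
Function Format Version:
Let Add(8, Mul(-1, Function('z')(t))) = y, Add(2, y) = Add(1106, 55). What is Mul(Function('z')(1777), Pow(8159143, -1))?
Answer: Rational(-1151, 8159143) ≈ -0.00014107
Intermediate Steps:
y = 1159 (y = Add(-2, Add(1106, 55)) = Add(-2, 1161) = 1159)
Function('z')(t) = -1151 (Function('z')(t) = Add(8, Mul(-1, 1159)) = Add(8, -1159) = -1151)
Mul(Function('z')(1777), Pow(8159143, -1)) = Mul(-1151, Pow(8159143, -1)) = Mul(-1151, Rational(1, 8159143)) = Rational(-1151, 8159143)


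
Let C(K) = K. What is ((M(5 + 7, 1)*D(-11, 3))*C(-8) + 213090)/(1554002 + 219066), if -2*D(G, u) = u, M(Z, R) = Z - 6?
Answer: 106581/886534 ≈ 0.12022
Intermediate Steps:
M(Z, R) = -6 + Z
D(G, u) = -u/2
((M(5 + 7, 1)*D(-11, 3))*C(-8) + 213090)/(1554002 + 219066) = (((-6 + (5 + 7))*(-½*3))*(-8) + 213090)/(1554002 + 219066) = (((-6 + 12)*(-3/2))*(-8) + 213090)/1773068 = ((6*(-3/2))*(-8) + 213090)*(1/1773068) = (-9*(-8) + 213090)*(1/1773068) = (72 + 213090)*(1/1773068) = 213162*(1/1773068) = 106581/886534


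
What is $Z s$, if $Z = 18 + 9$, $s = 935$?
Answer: $25245$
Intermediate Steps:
$Z = 27$
$Z s = 27 \cdot 935 = 25245$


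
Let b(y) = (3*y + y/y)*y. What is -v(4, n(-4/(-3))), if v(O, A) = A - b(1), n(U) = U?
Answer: 8/3 ≈ 2.6667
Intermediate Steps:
b(y) = y*(1 + 3*y) (b(y) = (3*y + 1)*y = (1 + 3*y)*y = y*(1 + 3*y))
v(O, A) = -4 + A (v(O, A) = A - (1 + 3*1) = A - (1 + 3) = A - 4 = -4 + A)
-v(4, n(-4/(-3))) = -(-4 - 4/(-3)) = -(-4 - 4*(-⅓)) = -(-4 + 4/3) = -1*(-8/3) = 8/3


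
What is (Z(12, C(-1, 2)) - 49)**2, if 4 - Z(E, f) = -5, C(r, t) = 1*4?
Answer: 1600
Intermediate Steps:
C(r, t) = 4
Z(E, f) = 9 (Z(E, f) = 4 - 1*(-5) = 4 + 5 = 9)
(Z(12, C(-1, 2)) - 49)**2 = (9 - 49)**2 = (-40)**2 = 1600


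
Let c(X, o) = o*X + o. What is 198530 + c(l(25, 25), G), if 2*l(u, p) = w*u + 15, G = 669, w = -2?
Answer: 374983/2 ≈ 1.8749e+5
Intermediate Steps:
l(u, p) = 15/2 - u (l(u, p) = (-2*u + 15)/2 = (15 - 2*u)/2 = 15/2 - u)
c(X, o) = o + X*o (c(X, o) = X*o + o = o + X*o)
198530 + c(l(25, 25), G) = 198530 + 669*(1 + (15/2 - 1*25)) = 198530 + 669*(1 + (15/2 - 25)) = 198530 + 669*(1 - 35/2) = 198530 + 669*(-33/2) = 198530 - 22077/2 = 374983/2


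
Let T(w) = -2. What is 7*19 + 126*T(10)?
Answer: -119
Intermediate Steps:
7*19 + 126*T(10) = 7*19 + 126*(-2) = 133 - 252 = -119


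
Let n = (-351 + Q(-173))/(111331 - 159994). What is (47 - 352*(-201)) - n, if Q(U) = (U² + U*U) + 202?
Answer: 1148450482/16221 ≈ 70800.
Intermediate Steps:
Q(U) = 202 + 2*U² (Q(U) = (U² + U²) + 202 = 2*U² + 202 = 202 + 2*U²)
n = -19903/16221 (n = (-351 + (202 + 2*(-173)²))/(111331 - 159994) = (-351 + (202 + 2*29929))/(-48663) = (-351 + (202 + 59858))*(-1/48663) = (-351 + 60060)*(-1/48663) = 59709*(-1/48663) = -19903/16221 ≈ -1.2270)
(47 - 352*(-201)) - n = (47 - 352*(-201)) - 1*(-19903/16221) = (47 + 70752) + 19903/16221 = 70799 + 19903/16221 = 1148450482/16221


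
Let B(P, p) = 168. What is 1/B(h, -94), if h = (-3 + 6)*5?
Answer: 1/168 ≈ 0.0059524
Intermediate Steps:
h = 15 (h = 3*5 = 15)
1/B(h, -94) = 1/168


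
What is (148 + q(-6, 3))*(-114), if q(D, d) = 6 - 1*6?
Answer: -16872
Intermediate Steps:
q(D, d) = 0 (q(D, d) = 6 - 6 = 0)
(148 + q(-6, 3))*(-114) = (148 + 0)*(-114) = 148*(-114) = -16872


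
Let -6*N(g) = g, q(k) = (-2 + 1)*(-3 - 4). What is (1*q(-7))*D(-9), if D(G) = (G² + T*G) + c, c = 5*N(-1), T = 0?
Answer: 3437/6 ≈ 572.83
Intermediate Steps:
q(k) = 7 (q(k) = -1*(-7) = 7)
N(g) = -g/6
c = ⅚ (c = 5*(-⅙*(-1)) = 5*(⅙) = ⅚ ≈ 0.83333)
D(G) = ⅚ + G² (D(G) = (G² + 0*G) + ⅚ = (G² + 0) + ⅚ = G² + ⅚ = ⅚ + G²)
(1*q(-7))*D(-9) = (1*7)*(⅚ + (-9)²) = 7*(⅚ + 81) = 7*(491/6) = 3437/6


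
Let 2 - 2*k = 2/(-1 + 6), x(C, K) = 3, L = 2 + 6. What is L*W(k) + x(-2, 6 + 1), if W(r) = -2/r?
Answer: -17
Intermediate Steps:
L = 8
k = ⅘ (k = 1 - 1/(-1 + 6) = 1 - 1/5 = 1 - ½*⅖ = 1 - ⅕ = ⅘ ≈ 0.80000)
L*W(k) + x(-2, 6 + 1) = 8*(-2/⅘) + 3 = 8*(-2*5/4) + 3 = 8*(-5/2) + 3 = -20 + 3 = -17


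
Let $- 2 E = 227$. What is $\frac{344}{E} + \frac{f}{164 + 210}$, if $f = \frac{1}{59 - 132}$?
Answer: $- \frac{18784003}{6197554} \approx -3.0309$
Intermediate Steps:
$E = - \frac{227}{2}$ ($E = \left(- \frac{1}{2}\right) 227 = - \frac{227}{2} \approx -113.5$)
$f = - \frac{1}{73}$ ($f = \frac{1}{-73} = - \frac{1}{73} \approx -0.013699$)
$\frac{344}{E} + \frac{f}{164 + 210} = \frac{344}{- \frac{227}{2}} - \frac{1}{73 \left(164 + 210\right)} = 344 \left(- \frac{2}{227}\right) - \frac{1}{73 \cdot 374} = - \frac{688}{227} - \frac{1}{27302} = - \frac{18784003}{6197554}$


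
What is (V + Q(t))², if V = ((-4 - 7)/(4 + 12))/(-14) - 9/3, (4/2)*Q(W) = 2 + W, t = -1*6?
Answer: 1229881/50176 ≈ 24.511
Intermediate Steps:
t = -6
Q(W) = 1 + W/2 (Q(W) = (2 + W)/2 = 1 + W/2)
V = -661/224 (V = -11/16*(-1/14) - 9*⅓ = -11*1/16*(-1/14) - 3 = -11/16*(-1/14) - 3 = 11/224 - 3 = -661/224 ≈ -2.9509)
(V + Q(t))² = (-661/224 + (1 + (½)*(-6)))² = (-661/224 + (1 - 3))² = (-661/224 - 2)² = (-1109/224)² = 1229881/50176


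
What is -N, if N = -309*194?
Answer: 59946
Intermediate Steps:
N = -59946
-N = -1*(-59946) = 59946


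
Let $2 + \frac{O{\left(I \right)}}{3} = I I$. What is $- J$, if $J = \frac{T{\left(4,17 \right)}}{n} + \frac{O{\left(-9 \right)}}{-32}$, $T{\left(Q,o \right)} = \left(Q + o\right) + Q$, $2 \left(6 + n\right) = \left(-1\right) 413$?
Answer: $\frac{4093}{544} \approx 7.5239$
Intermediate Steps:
$n = - \frac{425}{2}$ ($n = -6 + \frac{\left(-1\right) 413}{2} = -6 + \frac{1}{2} \left(-413\right) = -6 - \frac{413}{2} = - \frac{425}{2} \approx -212.5$)
$T{\left(Q,o \right)} = o + 2 Q$
$O{\left(I \right)} = -6 + 3 I^{2}$ ($O{\left(I \right)} = -6 + 3 I I = -6 + 3 I^{2}$)
$J = - \frac{4093}{544}$ ($J = \frac{17 + 2 \cdot 4}{- \frac{425}{2}} + \frac{-6 + 3 \left(-9\right)^{2}}{-32} = \left(17 + 8\right) \left(- \frac{2}{425}\right) + \left(-6 + 3 \cdot 81\right) \left(- \frac{1}{32}\right) = 25 \left(- \frac{2}{425}\right) + \left(-6 + 243\right) \left(- \frac{1}{32}\right) = - \frac{2}{17} + 237 \left(- \frac{1}{32}\right) = - \frac{2}{17} - \frac{237}{32} = - \frac{4093}{544} \approx -7.5239$)
$- J = \left(-1\right) \left(- \frac{4093}{544}\right) = \frac{4093}{544}$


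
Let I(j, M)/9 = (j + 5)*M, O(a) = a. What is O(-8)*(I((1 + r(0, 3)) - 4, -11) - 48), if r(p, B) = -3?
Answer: -408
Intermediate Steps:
I(j, M) = 9*M*(5 + j) (I(j, M) = 9*((j + 5)*M) = 9*((5 + j)*M) = 9*(M*(5 + j)) = 9*M*(5 + j))
O(-8)*(I((1 + r(0, 3)) - 4, -11) - 48) = -8*(9*(-11)*(5 + ((1 - 3) - 4)) - 48) = -8*(9*(-11)*(5 + (-2 - 4)) - 48) = -8*(9*(-11)*(5 - 6) - 48) = -8*(9*(-11)*(-1) - 48) = -8*(99 - 48) = -8*51 = -408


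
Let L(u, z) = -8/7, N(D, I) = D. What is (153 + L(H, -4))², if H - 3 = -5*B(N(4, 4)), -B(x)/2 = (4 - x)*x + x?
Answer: 1129969/49 ≈ 23061.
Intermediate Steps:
B(x) = -2*x - 2*x*(4 - x) (B(x) = -2*((4 - x)*x + x) = -2*(x*(4 - x) + x) = -2*(x + x*(4 - x)) = -2*x - 2*x*(4 - x))
H = 43 (H = 3 - 10*4*(-5 + 4) = 3 - 10*4*(-1) = 3 - 5*(-8) = 3 + 40 = 43)
L(u, z) = -8/7 (L(u, z) = -8*⅐ = -8/7)
(153 + L(H, -4))² = (153 - 8/7)² = (1063/7)² = 1129969/49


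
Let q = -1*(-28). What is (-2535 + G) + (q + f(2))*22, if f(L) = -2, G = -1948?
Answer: -3911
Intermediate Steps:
q = 28
(-2535 + G) + (q + f(2))*22 = (-2535 - 1948) + (28 - 2)*22 = -4483 + 26*22 = -4483 + 572 = -3911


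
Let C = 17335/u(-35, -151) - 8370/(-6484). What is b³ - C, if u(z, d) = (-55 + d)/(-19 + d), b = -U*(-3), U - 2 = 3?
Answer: -3650436755/333926 ≈ -10932.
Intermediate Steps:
U = 5 (U = 2 + 3 = 5)
b = 15 (b = -1*5*(-3) = -5*(-3) = 15)
u(z, d) = (-55 + d)/(-19 + d)
C = 4777437005/333926 (C = 17335/(((-55 - 151)/(-19 - 151))) - 8370/(-6484) = 17335/((-206/(-170))) - 8370*(-1/6484) = 17335/((-1/170*(-206))) + 4185/3242 = 17335/(103/85) + 4185/3242 = 17335*(85/103) + 4185/3242 = 1473475/103 + 4185/3242 = 4777437005/333926 ≈ 14307.)
b³ - C = 15³ - 1*4777437005/333926 = 3375 - 4777437005/333926 = -3650436755/333926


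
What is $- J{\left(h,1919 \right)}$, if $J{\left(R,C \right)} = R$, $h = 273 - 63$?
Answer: $-210$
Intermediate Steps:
$h = 210$
$- J{\left(h,1919 \right)} = \left(-1\right) 210 = -210$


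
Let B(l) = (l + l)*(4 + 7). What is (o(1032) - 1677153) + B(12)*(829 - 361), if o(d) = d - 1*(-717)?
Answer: -1551852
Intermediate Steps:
o(d) = 717 + d (o(d) = d + 717 = 717 + d)
B(l) = 22*l (B(l) = (2*l)*11 = 22*l)
(o(1032) - 1677153) + B(12)*(829 - 361) = ((717 + 1032) - 1677153) + (22*12)*(829 - 361) = (1749 - 1677153) + 264*468 = -1675404 + 123552 = -1551852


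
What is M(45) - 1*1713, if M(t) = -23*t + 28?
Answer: -2720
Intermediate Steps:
M(t) = 28 - 23*t
M(45) - 1*1713 = (28 - 23*45) - 1*1713 = (28 - 1035) - 1713 = -1007 - 1713 = -2720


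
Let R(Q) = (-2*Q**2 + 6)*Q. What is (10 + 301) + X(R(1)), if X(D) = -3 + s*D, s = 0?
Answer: 308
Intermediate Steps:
R(Q) = Q*(6 - 2*Q**2) (R(Q) = (6 - 2*Q**2)*Q = Q*(6 - 2*Q**2))
X(D) = -3 (X(D) = -3 + 0*D = -3 + 0 = -3)
(10 + 301) + X(R(1)) = (10 + 301) - 3 = 311 - 3 = 308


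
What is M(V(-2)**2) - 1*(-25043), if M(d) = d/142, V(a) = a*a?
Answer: 1778061/71 ≈ 25043.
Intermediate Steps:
V(a) = a**2
M(d) = d/142 (M(d) = d*(1/142) = d/142)
M(V(-2)**2) - 1*(-25043) = ((-2)**2)**2/142 - 1*(-25043) = (1/142)*4**2 + 25043 = (1/142)*16 + 25043 = 8/71 + 25043 = 1778061/71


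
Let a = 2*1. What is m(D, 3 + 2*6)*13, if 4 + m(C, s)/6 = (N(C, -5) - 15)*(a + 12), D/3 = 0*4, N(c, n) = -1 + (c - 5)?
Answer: -23244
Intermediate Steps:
N(c, n) = -6 + c (N(c, n) = -1 + (-5 + c) = -6 + c)
a = 2
D = 0 (D = 3*(0*4) = 3*0 = 0)
m(C, s) = -1788 + 84*C (m(C, s) = -24 + 6*(((-6 + C) - 15)*(2 + 12)) = -24 + 6*((-21 + C)*14) = -24 + 6*(-294 + 14*C) = -24 + (-1764 + 84*C) = -1788 + 84*C)
m(D, 3 + 2*6)*13 = (-1788 + 84*0)*13 = (-1788 + 0)*13 = -1788*13 = -23244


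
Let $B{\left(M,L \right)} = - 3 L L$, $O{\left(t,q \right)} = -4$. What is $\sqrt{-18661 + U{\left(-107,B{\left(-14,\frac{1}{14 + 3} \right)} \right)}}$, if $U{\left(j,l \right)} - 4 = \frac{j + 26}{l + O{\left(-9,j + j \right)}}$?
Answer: $\frac{3 i \sqrt{2781606954}}{1159} \approx 136.52 i$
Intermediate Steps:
$B{\left(M,L \right)} = - 3 L^{2}$
$U{\left(j,l \right)} = 4 + \frac{26 + j}{-4 + l}$ ($U{\left(j,l \right)} = 4 + \frac{j + 26}{l - 4} = 4 + \frac{26 + j}{-4 + l}$)
$\sqrt{-18661 + U{\left(-107,B{\left(-14,\frac{1}{14 + 3} \right)} \right)}} = \sqrt{-18661 + \frac{10 - 107 + 4 \left(- 3 \left(\frac{1}{14 + 3}\right)^{2}\right)}{-4 - 3 \left(\frac{1}{14 + 3}\right)^{2}}} = \sqrt{-18661 + \frac{10 - 107 + 4 \left(- 3 \left(\frac{1}{17}\right)^{2}\right)}{-4 - 3 \left(\frac{1}{17}\right)^{2}}} = \sqrt{-18661 + \frac{10 - 107 + 4 \left(- \frac{3}{289}\right)}{-4 - \frac{3}{289}}} = \sqrt{-18661 + \frac{10 - 107 - \frac{12}{289}}{- \frac{1159}{289}}} = \sqrt{-18661 - - \frac{28045}{1159}} = \sqrt{-18661 + \frac{28045}{1159}} = \sqrt{- \frac{21600054}{1159}} = \frac{3 i \sqrt{2781606954}}{1159}$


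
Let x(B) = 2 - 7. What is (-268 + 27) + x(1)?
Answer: -246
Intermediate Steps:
x(B) = -5
(-268 + 27) + x(1) = (-268 + 27) - 5 = -241 - 5 = -246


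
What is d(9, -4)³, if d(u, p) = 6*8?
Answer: 110592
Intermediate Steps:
d(u, p) = 48
d(9, -4)³ = 48³ = 110592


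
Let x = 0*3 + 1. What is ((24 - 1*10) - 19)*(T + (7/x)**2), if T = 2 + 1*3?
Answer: -270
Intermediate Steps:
x = 1 (x = 0 + 1 = 1)
T = 5 (T = 2 + 3 = 5)
((24 - 1*10) - 19)*(T + (7/x)**2) = ((24 - 1*10) - 19)*(5 + (7/1)**2) = ((24 - 10) - 19)*(5 + (7*1)**2) = (14 - 19)*(5 + 7**2) = -5*(5 + 49) = -5*54 = -270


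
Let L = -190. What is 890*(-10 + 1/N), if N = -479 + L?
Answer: -5954990/669 ≈ -8901.3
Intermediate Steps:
N = -669 (N = -479 - 190 = -669)
890*(-10 + 1/N) = 890*(-10 + 1/(-669)) = 890*(-10 - 1/669) = 890*(-6691/669) = -5954990/669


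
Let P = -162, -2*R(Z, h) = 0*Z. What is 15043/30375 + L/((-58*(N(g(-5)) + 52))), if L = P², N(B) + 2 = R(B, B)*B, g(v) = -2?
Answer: -7535368/880875 ≈ -8.5544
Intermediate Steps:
R(Z, h) = 0 (R(Z, h) = -0*Z = -½*0 = 0)
N(B) = -2 (N(B) = -2 + 0*B = -2 + 0 = -2)
L = 26244 (L = (-162)² = 26244)
15043/30375 + L/((-58*(N(g(-5)) + 52))) = 15043/30375 + 26244/((-58*(-2 + 52))) = 15043*(1/30375) + 26244/((-58*50)) = 15043/30375 + 26244/(-2900) = 15043/30375 + 26244*(-1/2900) = 15043/30375 - 6561/725 = -7535368/880875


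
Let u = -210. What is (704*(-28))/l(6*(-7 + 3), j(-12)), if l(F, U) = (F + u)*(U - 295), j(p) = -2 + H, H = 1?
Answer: -1232/4329 ≈ -0.28459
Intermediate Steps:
j(p) = -1 (j(p) = -2 + 1 = -1)
l(F, U) = (-295 + U)*(-210 + F) (l(F, U) = (F - 210)*(U - 295) = (-210 + F)*(-295 + U) = (-295 + U)*(-210 + F))
(704*(-28))/l(6*(-7 + 3), j(-12)) = (704*(-28))/(61950 - 1770*(-7 + 3) - 210*(-1) + (6*(-7 + 3))*(-1)) = -19712/(61950 - 1770*(-4) + 210 + (6*(-4))*(-1)) = -19712/(61950 - 295*(-24) + 210 - 24*(-1)) = -19712/(61950 + 7080 + 210 + 24) = -19712/69264 = -19712*1/69264 = -1232/4329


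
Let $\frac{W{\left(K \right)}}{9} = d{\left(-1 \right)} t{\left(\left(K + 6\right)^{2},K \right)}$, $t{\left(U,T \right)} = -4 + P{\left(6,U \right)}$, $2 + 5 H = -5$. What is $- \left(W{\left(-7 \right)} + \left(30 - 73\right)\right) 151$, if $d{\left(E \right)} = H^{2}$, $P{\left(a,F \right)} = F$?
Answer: $\frac{362098}{25} \approx 14484.0$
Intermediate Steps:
$H = - \frac{7}{5}$ ($H = - \frac{2}{5} + \frac{1}{5} \left(-5\right) = - \frac{2}{5} - 1 = - \frac{7}{5} \approx -1.4$)
$d{\left(E \right)} = \frac{49}{25}$ ($d{\left(E \right)} = \left(- \frac{7}{5}\right)^{2} = \frac{49}{25}$)
$t{\left(U,T \right)} = -4 + U$
$W{\left(K \right)} = - \frac{1764}{25} + \frac{441 \left(6 + K\right)^{2}}{25}$ ($W{\left(K \right)} = 9 \frac{49 \left(-4 + \left(K + 6\right)^{2}\right)}{25} = 9 \frac{49 \left(-4 + \left(6 + K\right)^{2}\right)}{25} = 9 \left(- \frac{196}{25} + \frac{49 \left(6 + K\right)^{2}}{25}\right) = - \frac{1764}{25} + \frac{441 \left(6 + K\right)^{2}}{25}$)
$- \left(W{\left(-7 \right)} + \left(30 - 73\right)\right) 151 = - \left(\left(- \frac{1764}{25} + \frac{441 \left(6 - 7\right)^{2}}{25}\right) + \left(30 - 73\right)\right) 151 = - \left(\left(- \frac{1764}{25} + \frac{441 \left(-1\right)^{2}}{25}\right) - 43\right) 151 = - \left(\left(- \frac{1764}{25} + \frac{441}{25} \cdot 1\right) - 43\right) 151 = - \left(\left(- \frac{1764}{25} + \frac{441}{25}\right) - 43\right) 151 = - \left(- \frac{1323}{25} - 43\right) 151 = - \frac{\left(-2398\right) 151}{25} = \left(-1\right) \left(- \frac{362098}{25}\right) = \frac{362098}{25}$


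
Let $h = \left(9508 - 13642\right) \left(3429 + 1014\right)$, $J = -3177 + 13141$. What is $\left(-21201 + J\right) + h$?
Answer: $-18378599$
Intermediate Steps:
$J = 9964$
$h = -18367362$ ($h = \left(-4134\right) 4443 = -18367362$)
$\left(-21201 + J\right) + h = \left(-21201 + 9964\right) - 18367362 = -11237 - 18367362 = -18378599$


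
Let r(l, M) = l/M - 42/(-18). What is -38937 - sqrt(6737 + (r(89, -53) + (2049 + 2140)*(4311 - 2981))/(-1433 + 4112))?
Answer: -38937 - sqrt(177746293002839)/141987 ≈ -39031.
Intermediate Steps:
r(l, M) = 7/3 + l/M (r(l, M) = l/M - 42*(-1/18) = l/M + 7/3 = 7/3 + l/M)
-38937 - sqrt(6737 + (r(89, -53) + (2049 + 2140)*(4311 - 2981))/(-1433 + 4112)) = -38937 - sqrt(6737 + ((7/3 + 89/(-53)) + (2049 + 2140)*(4311 - 2981))/(-1433 + 4112)) = -38937 - sqrt(6737 + ((7/3 + 89*(-1/53)) + 4189*1330)/2679) = -38937 - sqrt(6737 + ((7/3 - 89/53) + 5571370)*(1/2679)) = -38937 - sqrt(6737 + (104/159 + 5571370)*(1/2679)) = -38937 - sqrt(6737 + (885847934/159)*(1/2679)) = -38937 - sqrt(6737 + 885847934/425961) = -38937 - sqrt(3755547191/425961) = -38937 - sqrt(177746293002839)/141987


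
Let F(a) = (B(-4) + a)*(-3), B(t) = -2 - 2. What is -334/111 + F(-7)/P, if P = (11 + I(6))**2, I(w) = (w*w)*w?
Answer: -17207023/5719719 ≈ -3.0084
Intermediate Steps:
B(t) = -4
I(w) = w**3 (I(w) = w**2*w = w**3)
F(a) = 12 - 3*a (F(a) = (-4 + a)*(-3) = 12 - 3*a)
P = 51529 (P = (11 + 6**3)**2 = (11 + 216)**2 = 227**2 = 51529)
-334/111 + F(-7)/P = -334/111 + (12 - 3*(-7))/51529 = -334*1/111 + (12 + 21)*(1/51529) = -334/111 + 33*(1/51529) = -334/111 + 33/51529 = -17207023/5719719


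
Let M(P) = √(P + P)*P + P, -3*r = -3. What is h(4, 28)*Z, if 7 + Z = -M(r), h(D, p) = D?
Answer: -32 - 4*√2 ≈ -37.657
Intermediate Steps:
r = 1 (r = -⅓*(-3) = 1)
M(P) = P + √2*P^(3/2) (M(P) = √(2*P)*P + P = (√2*√P)*P + P = √2*P^(3/2) + P = P + √2*P^(3/2))
Z = -8 - √2 (Z = -7 - (1 + √2*1^(3/2)) = -7 - (1 + √2*1) = -7 - (1 + √2) = -7 + (-1 - √2) = -8 - √2 ≈ -9.4142)
h(4, 28)*Z = 4*(-8 - √2) = -32 - 4*√2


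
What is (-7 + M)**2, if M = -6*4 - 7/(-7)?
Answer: 900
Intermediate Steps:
M = -23 (M = -24 - 7*(-1/7) = -24 + 1 = -23)
(-7 + M)**2 = (-7 - 23)**2 = (-30)**2 = 900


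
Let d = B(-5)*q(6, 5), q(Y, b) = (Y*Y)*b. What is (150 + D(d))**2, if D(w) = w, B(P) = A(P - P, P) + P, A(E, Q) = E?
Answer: 562500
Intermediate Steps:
q(Y, b) = b*Y**2 (q(Y, b) = Y**2*b = b*Y**2)
B(P) = P (B(P) = (P - P) + P = 0 + P = P)
d = -900 (d = -25*6**2 = -25*36 = -5*180 = -900)
(150 + D(d))**2 = (150 - 900)**2 = (-750)**2 = 562500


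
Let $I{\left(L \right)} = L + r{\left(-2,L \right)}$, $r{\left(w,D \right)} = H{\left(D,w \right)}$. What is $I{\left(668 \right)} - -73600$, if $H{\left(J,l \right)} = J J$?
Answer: $520492$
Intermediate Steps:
$H{\left(J,l \right)} = J^{2}$
$r{\left(w,D \right)} = D^{2}$
$I{\left(L \right)} = L + L^{2}$
$I{\left(668 \right)} - -73600 = 668 \left(1 + 668\right) - -73600 = 668 \cdot 669 + 73600 = 446892 + 73600 = 520492$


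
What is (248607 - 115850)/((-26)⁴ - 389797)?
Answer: 132757/67179 ≈ 1.9762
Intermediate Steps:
(248607 - 115850)/((-26)⁴ - 389797) = 132757/(456976 - 389797) = 132757/67179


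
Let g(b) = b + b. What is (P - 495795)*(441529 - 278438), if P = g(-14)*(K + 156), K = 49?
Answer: -81795844685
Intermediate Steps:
g(b) = 2*b
P = -5740 (P = (2*(-14))*(49 + 156) = -28*205 = -5740)
(P - 495795)*(441529 - 278438) = (-5740 - 495795)*(441529 - 278438) = -501535*163091 = -81795844685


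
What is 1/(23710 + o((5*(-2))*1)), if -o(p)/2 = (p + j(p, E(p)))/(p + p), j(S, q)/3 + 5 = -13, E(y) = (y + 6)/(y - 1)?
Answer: 5/118518 ≈ 4.2188e-5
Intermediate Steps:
E(y) = (6 + y)/(-1 + y)
j(S, q) = -54 (j(S, q) = -15 + 3*(-13) = -15 - 39 = -54)
o(p) = -(-54 + p)/p (o(p) = -2*(p - 54)/(p + p) = -2*(-54 + p)/(2*p) = -2*(-54 + p)*1/(2*p) = -(-54 + p)/p)
1/(23710 + o((5*(-2))*1)) = 1/(23710 + (54 - 5*(-2))/(((5*(-2))*1))) = 1/(23710 + (54 - (-10))/((-10*1))) = 1/(23710 + (54 - 1*(-10))/(-10)) = 1/(23710 - (54 + 10)/10) = 1/(23710 - 1/10*64) = 1/(23710 - 32/5) = 1/(118518/5) = 5/118518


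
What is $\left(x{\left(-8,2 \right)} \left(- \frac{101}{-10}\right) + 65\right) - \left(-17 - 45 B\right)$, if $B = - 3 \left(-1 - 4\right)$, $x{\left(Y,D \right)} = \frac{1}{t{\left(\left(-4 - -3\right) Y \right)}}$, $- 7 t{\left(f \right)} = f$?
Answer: $\frac{59853}{80} \approx 748.16$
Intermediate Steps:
$t{\left(f \right)} = - \frac{f}{7}$
$x{\left(Y,D \right)} = \frac{7}{Y}$ ($x{\left(Y,D \right)} = \frac{1}{\left(- \frac{1}{7}\right) \left(-4 - -3\right) Y} = \frac{1}{\left(- \frac{1}{7}\right) \left(-4 + 3\right) Y} = \frac{1}{\left(- \frac{1}{7}\right) \left(- Y\right)} = \frac{1}{\frac{1}{7} Y} = \frac{7}{Y}$)
$B = 15$ ($B = \left(-3\right) \left(-5\right) = 15$)
$\left(x{\left(-8,2 \right)} \left(- \frac{101}{-10}\right) + 65\right) - \left(-17 - 45 B\right) = \left(\frac{7}{-8} \left(- \frac{101}{-10}\right) + 65\right) - \left(-17 - 675\right) = \left(7 \left(- \frac{1}{8}\right) \left(\left(-101\right) \left(- \frac{1}{10}\right)\right) + 65\right) - \left(-17 - 675\right) = \left(\left(- \frac{7}{8}\right) \frac{101}{10} + 65\right) - -692 = \left(- \frac{707}{80} + 65\right) + 692 = \frac{4493}{80} + 692 = \frac{59853}{80}$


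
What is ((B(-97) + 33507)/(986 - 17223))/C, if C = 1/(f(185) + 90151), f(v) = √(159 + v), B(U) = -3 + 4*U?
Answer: -2985440516/16237 - 66232*√86/16237 ≈ -1.8390e+5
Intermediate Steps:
C = 1/(90151 + 2*√86) (C = 1/(√(159 + 185) + 90151) = 1/(√344 + 90151) = 1/(2*√86 + 90151) = 1/(90151 + 2*√86) ≈ 1.1090e-5)
((B(-97) + 33507)/(986 - 17223))/C = (((-3 + 4*(-97)) + 33507)/(986 - 17223))/(90151/8127202457 - 2*√86/8127202457) = (((-3 - 388) + 33507)/(-16237))/(90151/8127202457 - 2*√86/8127202457) = ((-391 + 33507)*(-1/16237))/(90151/8127202457 - 2*√86/8127202457) = (33116*(-1/16237))/(90151/8127202457 - 2*√86/8127202457) = -33116/(16237*(90151/8127202457 - 2*√86/8127202457))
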